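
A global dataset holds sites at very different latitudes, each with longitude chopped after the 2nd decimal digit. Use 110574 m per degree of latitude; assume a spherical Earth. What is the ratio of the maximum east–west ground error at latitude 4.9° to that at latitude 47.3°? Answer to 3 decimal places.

1.469

Truncating at 2 decimal places can drop up to a full unit in the last place, so the longitude may be off by as much as 0.01°.
Error at 4.9° = 0.01° × 110574 × cos 4.9° ≈ 1105.7 × 0.9963 = 1101.7 m.
Error at 47.3° = 0.01° × 110574 × cos 47.3° ≈ 1105.7 × 0.6782 = 749.87 m.
Ratio: 1101.7 / 749.87 = cos 4.9° / cos 47.3° ≈ 1.4692.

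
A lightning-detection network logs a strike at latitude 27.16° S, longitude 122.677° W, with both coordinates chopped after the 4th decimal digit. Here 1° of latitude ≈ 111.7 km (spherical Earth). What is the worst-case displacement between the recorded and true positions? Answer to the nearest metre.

15 metres

Truncating at 4 decimal places can drop up to a full unit in the last place, so each coordinate may be off by as much as 0.0001°.
Latitude error → 0.0001 × 111700 = 11.17 m along the meridian.
E–W at 27.16°: 0.0001° × 111700 × cos 27.16° = 0.0001 × 111700 × 0.8897 ≈ 9.93834 m.
Combining orthogonally: (11.17² + 9.93834²)^½ ≈ 14.9512 m.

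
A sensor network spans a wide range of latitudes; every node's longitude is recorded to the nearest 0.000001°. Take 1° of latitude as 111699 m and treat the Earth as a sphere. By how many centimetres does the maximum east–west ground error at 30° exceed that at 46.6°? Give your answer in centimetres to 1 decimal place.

Rounding to 6 decimal places leaves the longitude within ±5e-07° of the true value.
Error at 30° = 5e-07° × 111699 × cos 30° ≈ 0.055849 × 0.8660 = 0.048367 m.
Error at 46.6° = 5e-07° × 111699 × cos 46.6° ≈ 0.055849 × 0.6871 = 0.038373 m.
So the lower-latitude error exceeds the higher by 0.048367 − 0.038373 = 0.0099936 m.
That is 0.00999359 m = 0.99936 cm.

1.0 centimetres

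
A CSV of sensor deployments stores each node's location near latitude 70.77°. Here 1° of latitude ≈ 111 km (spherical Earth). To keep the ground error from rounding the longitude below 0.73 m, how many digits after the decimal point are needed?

At 70.77° one degree of longitude covers 111000 × cos 70.77° ≈ 111000 × 0.3294 ≈ 36559.1 m.
Rounding to N decimal places gives at most 0.5 × 10⁻ᴺ degrees of error, i.e. 0.5 × 10⁻ᴺ × 36559.1 m.
Need 0.5 × 36559.1 × 10⁻ᴺ ≤ 0.73 → 10⁻ᴺ ≤ 3.994e-05, so N ≥ 4.40.
N = 4 would give 1.83 m (too coarse); N = 5 gives 0.183 m ≤ 0.73 m.

5 decimal places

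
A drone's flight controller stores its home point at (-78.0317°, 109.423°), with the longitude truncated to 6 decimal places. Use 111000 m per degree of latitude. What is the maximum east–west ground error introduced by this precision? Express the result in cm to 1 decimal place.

2.3 cm

Truncating at 6 decimal places can drop up to a full unit in the last place, so the longitude may be off by as much as 1e-06°.
At latitude 78.0317° a degree of longitude spans 111000 m × cos 78.0317° = 111000 × 0.2074 ≈ 23018.1 m.
East–west error: 1e-06° × 23018.1 m/° ≈ 0.0230181 m.
That is 0.0230181 m = 2.3018 cm.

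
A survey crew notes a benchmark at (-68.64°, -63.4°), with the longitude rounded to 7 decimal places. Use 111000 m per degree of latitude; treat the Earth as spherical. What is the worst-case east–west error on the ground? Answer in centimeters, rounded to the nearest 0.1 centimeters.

0.2 centimeters

Rounding to 7 decimal places leaves the longitude within ±5e-08° of the true value.
Parallels shrink by cos φ, so at 68.64° a degree of longitude is 111000 × 0.3642 ≈ 40429.2 m.
East–west error: 5e-08° × 40429.2 m/° ≈ 0.00202146 m.
That is 0.00202146 m = 0.20215 cm.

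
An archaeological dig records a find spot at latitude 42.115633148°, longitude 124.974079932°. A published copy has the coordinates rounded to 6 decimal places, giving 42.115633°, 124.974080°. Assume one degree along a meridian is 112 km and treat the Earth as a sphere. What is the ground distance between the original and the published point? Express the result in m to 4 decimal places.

The latitude changed by +0.000000148° and the longitude by -0.000000068°.
N–S: 0.000000148° × 112000 m/° = 0.016576 m.
E–W at 42.1156°: -0.000000068° × 112000 × cos 42.1156° = -0.000000068 × 112000 × 0.7418 ≈ -0.0056495 m.
Combined displacement = (0.016576² + 0.0056495²)^½ ≈ 0.0175123 m.

0.0175 m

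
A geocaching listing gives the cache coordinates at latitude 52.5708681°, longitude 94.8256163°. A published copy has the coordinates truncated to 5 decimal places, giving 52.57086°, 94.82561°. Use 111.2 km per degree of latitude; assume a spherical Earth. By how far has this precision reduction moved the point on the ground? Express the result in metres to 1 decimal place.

The latitude changed by +0.0000081° and the longitude by +0.0000063°.
North–south shift: 0.0000081 × 111200 = 0.90072 m.
E–W at 52.5709°: 0.0000063° × 111200 × cos 52.5709° = 0.0000063 × 111200 × 0.6078 ≈ 0.425786 m.
Combined displacement = (0.90072² + 0.425786²)^½ ≈ 0.996288 m.

1.0 metres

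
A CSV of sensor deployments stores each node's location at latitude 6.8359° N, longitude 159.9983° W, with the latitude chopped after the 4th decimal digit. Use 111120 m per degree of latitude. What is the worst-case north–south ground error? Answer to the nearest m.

11 m

Truncating at 4 decimal places can drop up to a full unit in the last place, so the latitude may be off by as much as 0.0001°.
Along the meridian that is 0.0001° × 111120 m/° = 11.112 m.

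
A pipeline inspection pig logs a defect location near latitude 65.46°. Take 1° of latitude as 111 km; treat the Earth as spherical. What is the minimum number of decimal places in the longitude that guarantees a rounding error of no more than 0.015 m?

7 decimal places

At 65.46° one degree of longitude covers 111000 × cos 65.46° ≈ 111000 × 0.4153 ≈ 46101.5 m.
N decimal places → at most half a unit in the last place, 0.5 × 10⁻ᴺ° = 46101.5/2 × 10⁻ᴺ m.
Setting 23050.7 × 10⁻ᴺ ≤ 0.015 gives 10ᴺ ≥ 1.537e+06, i.e. N ≥ 6.19.
N = 6 would give 0.0231 m (too coarse); N = 7 gives 0.00231 m ≤ 0.015 m.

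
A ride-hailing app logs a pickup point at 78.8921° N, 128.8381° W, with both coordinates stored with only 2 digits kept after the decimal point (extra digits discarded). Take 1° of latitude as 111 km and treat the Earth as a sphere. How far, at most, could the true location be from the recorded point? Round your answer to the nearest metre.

1130 metres

Truncating at 2 decimal places can drop up to a full unit in the last place, so each coordinate may be off by as much as 0.01°.
North–south component: 0.01° × 111000 = 1110 m.
Longitude error → 0.01 × 111000 × cos 78.8921° = 0.01 × 111000 × 0.1927 ≈ 213.85 m.
Worst case both components are at the extreme and orthogonal: √(1110² + 213.85²) ≈ 1130.41 m.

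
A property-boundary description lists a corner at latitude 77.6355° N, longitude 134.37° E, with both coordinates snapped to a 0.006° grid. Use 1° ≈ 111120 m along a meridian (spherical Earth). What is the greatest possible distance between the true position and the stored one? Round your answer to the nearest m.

341 m

With a 0.006° grid the true value lies within half a step, ±0.006°/2 = ±0.003°, of the stored one.
North–south component: 0.003° × 111120 = 333.36 m.
Longitude error → 0.003 × 111120 × cos 77.6355° = 0.003 × 111120 × 0.2141 ≈ 71.3824 m.
Worst case both components are at the extreme and orthogonal: √(333.36² + 71.3824²) ≈ 340.917 m.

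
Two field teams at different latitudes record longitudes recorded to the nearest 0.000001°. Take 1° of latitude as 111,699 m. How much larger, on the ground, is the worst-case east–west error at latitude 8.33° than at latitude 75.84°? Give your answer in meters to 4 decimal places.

Rounding to 6 decimal places leaves the longitude within ±5e-07° of the true value.
At 8.33°: 5e-07° × 111699 × cos 8.33° = 5e-07 × 111699 × 0.9895 ≈ 0.05526 m.
At 75.84°: 5e-07° × 111699 × cos 75.84° = 5e-07 × 111699 × 0.2446 ≈ 0.013662 m.
So the lower-latitude error exceeds the higher by 0.05526 − 0.013662 = 0.041598 m.

0.0416 meters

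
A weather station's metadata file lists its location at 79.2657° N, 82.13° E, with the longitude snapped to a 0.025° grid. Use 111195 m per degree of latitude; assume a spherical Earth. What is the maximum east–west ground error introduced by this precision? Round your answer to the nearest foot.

849 feet

With a 0.025° grid the true value lies within half a step, ±0.025°/2 = ±0.0125°, of the stored one.
One degree of longitude at 79.2657° is 111195 × cos 79.2657° ≈ 111195 × 0.1863 = 20710.6 m.
So at most 0.0125° × 20710.6 ≈ 258.883 m east–west.
In feet: 258.883 m ÷ 0.3048 ≈ 849.35 ft.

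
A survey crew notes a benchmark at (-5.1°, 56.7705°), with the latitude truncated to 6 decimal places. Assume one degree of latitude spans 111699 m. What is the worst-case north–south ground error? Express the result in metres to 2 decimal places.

Truncating at 6 decimal places can drop up to a full unit in the last place, so the latitude may be off by as much as 1e-06°.
So the N–S error is at most 1e-06 × 111699 = 0.111699 m.

0.11 metres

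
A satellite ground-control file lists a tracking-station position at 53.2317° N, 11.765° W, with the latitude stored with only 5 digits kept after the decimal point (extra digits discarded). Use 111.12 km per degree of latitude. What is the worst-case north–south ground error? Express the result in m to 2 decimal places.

1.11 m

Truncating at 5 decimal places can drop up to a full unit in the last place, so the latitude may be off by as much as 1e-05°.
North–south distance: 1e-05° × 111120 m/° = 1.1112 m.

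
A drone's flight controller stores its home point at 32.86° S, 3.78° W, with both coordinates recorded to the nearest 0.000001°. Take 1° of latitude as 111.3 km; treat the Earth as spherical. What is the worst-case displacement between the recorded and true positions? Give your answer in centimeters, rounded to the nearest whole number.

7 centimeters

Rounding to 6 decimal places leaves each coordinate within ±5e-07° of the true value.
N–S: 5e-07° × 111300 m/° = 0.05565 m.
E–W at 32.86°: 5e-07° × 111300 × cos 32.86° = 5e-07 × 111300 × 0.8400 ≈ 0.0467459 m.
Combining orthogonally: (0.05565² + 0.0467459²)^½ ≈ 0.0726781 m.
That is 0.0726781 m = 7.2678 cm.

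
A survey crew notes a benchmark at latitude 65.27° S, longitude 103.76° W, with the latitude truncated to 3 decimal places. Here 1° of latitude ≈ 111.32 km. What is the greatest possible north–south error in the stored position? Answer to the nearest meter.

Truncating at 3 decimal places can drop up to a full unit in the last place, so the latitude may be off by as much as 0.001°.
North–south distance: 0.001° × 111320 m/° = 111.32 m.

111 meters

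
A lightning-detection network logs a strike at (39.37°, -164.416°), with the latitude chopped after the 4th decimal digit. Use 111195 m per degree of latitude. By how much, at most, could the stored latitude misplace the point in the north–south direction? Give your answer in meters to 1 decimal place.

11.1 meters

Truncating at 4 decimal places can drop up to a full unit in the last place, so the latitude may be off by as much as 0.0001°.
North–south distance: 0.0001° × 111195 m/° = 11.1195 m.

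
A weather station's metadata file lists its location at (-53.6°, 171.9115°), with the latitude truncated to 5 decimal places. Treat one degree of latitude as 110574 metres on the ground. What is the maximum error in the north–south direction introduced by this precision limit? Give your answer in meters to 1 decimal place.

Truncating at 5 decimal places can drop up to a full unit in the last place, so the latitude may be off by as much as 1e-05°.
North–south distance: 1e-05° × 110574 m/° = 1.10574 m.

1.1 meters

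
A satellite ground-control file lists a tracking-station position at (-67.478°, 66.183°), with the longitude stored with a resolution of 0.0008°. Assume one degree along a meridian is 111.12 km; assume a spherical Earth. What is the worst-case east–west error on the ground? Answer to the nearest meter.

17 meters

With a 0.0008° grid the true value lies within half a step, ±0.0008°/2 = ±0.0004°, of the stored one.
One degree of longitude at 67.478° is 111120 × cos 67.478° ≈ 111120 × 0.3830 = 42563.2 m.
East–west error: 0.0004° × 42563.2 m/° ≈ 17.0253 m.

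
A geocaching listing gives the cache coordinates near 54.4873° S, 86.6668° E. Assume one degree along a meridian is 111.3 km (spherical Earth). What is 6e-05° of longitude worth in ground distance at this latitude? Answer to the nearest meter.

One degree of longitude here spans 111300 × cos 54.4873° = 111300 × 0.5809 ≈ 64652.3 m; 6e-05° of that is 3.87914 m.

4 meters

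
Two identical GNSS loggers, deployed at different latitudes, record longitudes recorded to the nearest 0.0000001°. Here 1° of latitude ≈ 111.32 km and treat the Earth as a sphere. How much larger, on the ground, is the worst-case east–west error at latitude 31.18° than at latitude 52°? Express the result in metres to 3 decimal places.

Rounding to 7 decimal places leaves the longitude within ±5e-08° of the true value.
Error at 31.18° = 5e-08° × 111320 × cos 31.18° ≈ 0.005566 × 0.8555 = 0.004762 m.
Error at 52° = 5e-08° × 111320 × cos 52° ≈ 0.005566 × 0.6157 = 0.0034268 m.
So the lower-latitude error exceeds the higher by 0.004762 − 0.0034268 = 0.0013352 m.

0.001 metres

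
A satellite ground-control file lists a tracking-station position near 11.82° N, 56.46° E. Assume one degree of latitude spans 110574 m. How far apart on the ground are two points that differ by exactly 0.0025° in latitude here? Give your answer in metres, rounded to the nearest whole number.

276 metres

Along a meridian 0.0025° is 0.0025 × 110574 = 276.435 m.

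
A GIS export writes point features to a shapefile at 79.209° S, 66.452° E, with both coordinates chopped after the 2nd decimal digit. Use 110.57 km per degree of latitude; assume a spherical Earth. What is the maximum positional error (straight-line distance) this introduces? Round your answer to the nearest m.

Truncating at 2 decimal places can drop up to a full unit in the last place, so each coordinate may be off by as much as 0.01°.
Latitude error → 0.01 × 110570 = 1105.7 m along the meridian.
Longitude error → 0.01 × 110570 × cos 79.209° = 0.01 × 110570 × 0.1872 ≈ 207.017 m.
Worst case both components are at the extreme and orthogonal: √(1105.7² + 207.017²) ≈ 1124.91 m.

1125 m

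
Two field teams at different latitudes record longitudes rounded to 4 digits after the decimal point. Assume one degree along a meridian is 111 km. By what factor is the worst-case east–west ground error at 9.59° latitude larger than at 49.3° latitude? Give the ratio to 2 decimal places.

1.51

Rounding to 4 decimal places leaves the longitude within ±5e-05° of the true value.
At 9.59°: 5e-05° × 111000 × cos 9.59° = 5e-05 × 111000 × 0.9860 ≈ 5.4724 m.
At 49.3°: 5e-05° × 111000 × cos 49.3° = 5e-05 × 111000 × 0.6521 ≈ 3.6191 m.
The ratio reduces to cos 9.59° / cos 49.3° = 0.9860/0.6521 ≈ 1.5121.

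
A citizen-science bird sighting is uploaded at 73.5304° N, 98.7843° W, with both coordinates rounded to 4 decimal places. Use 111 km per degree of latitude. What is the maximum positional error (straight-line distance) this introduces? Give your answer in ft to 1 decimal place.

18.9 ft

Rounding to 4 decimal places leaves each coordinate within ±5e-05° of the true value.
N–S: 5e-05° × 111000 m/° = 5.55 m.
Longitude error → 5e-05 × 111000 × cos 73.5304° = 5e-05 × 111000 × 0.2835 ≈ 1.57346 m.
Worst case both components are at the extreme and orthogonal: √(5.55² + 1.57346²) ≈ 5.76873 m.
Converting: 5.76873 m × 3.2808 ft/m ≈ 18.926 ft.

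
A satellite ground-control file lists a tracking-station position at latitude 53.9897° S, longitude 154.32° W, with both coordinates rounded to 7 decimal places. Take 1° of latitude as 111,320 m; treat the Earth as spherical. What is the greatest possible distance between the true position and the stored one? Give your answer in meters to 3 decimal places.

0.006 meters

Rounding to 7 decimal places leaves each coordinate within ±5e-08° of the true value.
North–south component: 5e-08° × 111320 = 0.005566 m.
East–west component at 53.9897°: 5e-08° × 111320 × cos 53.9897° ≈ 5e-08 × 65448.4 ≈ 0.00327242 m.
Worst case both components are at the extreme and orthogonal: √(0.005566² + 0.00327242²) ≈ 0.00645671 m.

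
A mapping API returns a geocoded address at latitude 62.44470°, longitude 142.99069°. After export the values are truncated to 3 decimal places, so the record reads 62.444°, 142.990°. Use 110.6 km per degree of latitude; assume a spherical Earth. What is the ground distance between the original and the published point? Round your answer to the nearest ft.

Δlat = 62.44470 − 62.444 = +0.00070°; Δlon = 142.99069 − 142.990 = +0.00069°.
North–south shift: 0.00070 × 110600 = 77.42 m.
E–W at 62.444°: 0.00069° × 110600 × cos 62.444° = 0.00069 × 110600 × 0.4626 ≈ 35.304 m.
Hypotenuse of the two orthogonal shifts: √(77.42² + 35.304²) = 85.0895 m.
Converting: 85.0895 m × 3.2808 ft/m ≈ 279.17 ft.

279 ft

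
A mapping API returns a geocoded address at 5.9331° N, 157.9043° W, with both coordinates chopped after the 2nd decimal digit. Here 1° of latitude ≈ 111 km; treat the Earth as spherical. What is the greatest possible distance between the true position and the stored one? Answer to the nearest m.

Truncating at 2 decimal places can drop up to a full unit in the last place, so each coordinate may be off by as much as 0.01°.
North–south component: 0.01° × 111000 = 1110 m.
East–west component at 5.9331°: 0.01° × 111000 × cos 5.9331° ≈ 0.01 × 110405 ≈ 1104.05 m.
The two errors are perpendicular, so the maximum displacement is √(1110² + 1104.05²) ≈ 1565.58 m.

1566 m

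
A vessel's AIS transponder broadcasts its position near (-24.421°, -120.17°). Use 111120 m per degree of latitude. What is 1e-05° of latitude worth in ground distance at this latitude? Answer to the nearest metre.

1e-05° × 111120 m/° = 1.1112 m.

1 metres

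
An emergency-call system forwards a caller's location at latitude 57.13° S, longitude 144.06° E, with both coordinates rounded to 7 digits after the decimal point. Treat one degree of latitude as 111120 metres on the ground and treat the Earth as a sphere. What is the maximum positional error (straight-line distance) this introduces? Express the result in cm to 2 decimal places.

0.63 cm

Rounding to 7 decimal places leaves each coordinate within ±5e-08° of the true value.
Latitude error → 5e-08 × 111120 = 0.005556 m along the meridian.
E–W at 57.13°: 5e-08° × 111120 × cos 57.13° = 5e-08 × 111120 × 0.5427 ≈ 0.00301543 m.
Combining orthogonally: (0.005556² + 0.00301543²)^½ ≈ 0.00632155 m.
That is 0.00632155 m = 0.63215 cm.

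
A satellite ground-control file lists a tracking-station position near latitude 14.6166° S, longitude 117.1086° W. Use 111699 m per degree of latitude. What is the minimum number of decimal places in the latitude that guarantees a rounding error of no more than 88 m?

3 decimal places

One degree of latitude covers 111699 m.
With N decimal places the half-ulp bound is 0.5·10⁻ᴺ°, or 0.5·10⁻ᴺ × 111699 m on the ground.
Need 0.5 × 111699 × 10⁻ᴺ ≤ 88 → 10⁻ᴺ ≤ 1.576e-03, so N ≥ 2.80.
So 3 decimal places suffice (55.8 m); 2 would allow up to 558 m.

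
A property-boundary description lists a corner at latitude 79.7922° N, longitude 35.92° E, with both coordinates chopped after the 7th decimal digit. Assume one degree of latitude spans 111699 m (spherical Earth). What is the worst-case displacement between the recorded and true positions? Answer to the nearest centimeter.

1 centimeters

Truncating at 7 decimal places can drop up to a full unit in the last place, so each coordinate may be off by as much as 1e-07°.
North–south component: 1e-07° × 111699 = 0.0111699 m.
East–west component at 79.7922°: 1e-07° × 111699 × cos 79.7922° ≈ 1e-07 × 19795.2 ≈ 0.00197952 m.
Worst case both components are at the extreme and orthogonal: √(0.0111699² + 0.00197952²) ≈ 0.0113439 m.
That is 0.0113439 m = 1.1344 cm.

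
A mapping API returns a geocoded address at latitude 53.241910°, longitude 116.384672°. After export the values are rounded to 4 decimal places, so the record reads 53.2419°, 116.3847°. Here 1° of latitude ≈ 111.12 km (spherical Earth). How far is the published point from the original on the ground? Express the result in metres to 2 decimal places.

2.17 metres

The latitude changed by +0.000010° and the longitude by -0.000028°.
N–S: 0.000010° × 111120 m/° = 1.1112 m.
East–west at this latitude: -0.000028° × 111120 × cos 53.2419° ≈ -0.000028 × 66498.4 = -1.86196 m.
Hypotenuse of the two orthogonal shifts: √(1.1112² + 1.86196²) = 2.16833 m.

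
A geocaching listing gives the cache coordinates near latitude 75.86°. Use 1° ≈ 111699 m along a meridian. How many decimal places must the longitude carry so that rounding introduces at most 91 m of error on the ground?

3

At 75.86° one degree of longitude covers 111699 × cos 75.86° ≈ 111699 × 0.2443 ≈ 27287.2 m.
Rounding to N decimal places gives at most 0.5 × 10⁻ᴺ degrees of error, i.e. 0.5 × 10⁻ᴺ × 27287.2 m.
Setting 13643.6 × 10⁻ᴺ ≤ 91 gives 10ᴺ ≥ 149.9, i.e. N ≥ 2.18.
N = 2 would give 136 m (too coarse); N = 3 gives 13.6 m ≤ 91 m.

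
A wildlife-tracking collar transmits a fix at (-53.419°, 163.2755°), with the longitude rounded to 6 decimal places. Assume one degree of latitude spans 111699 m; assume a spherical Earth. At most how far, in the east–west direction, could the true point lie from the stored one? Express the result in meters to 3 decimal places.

Rounding to 6 decimal places leaves the longitude within ±5e-07° of the true value.
One degree of longitude at 53.419° is 111699 × cos 53.419° ≈ 111699 × 0.5960 = 66568 m.
East–west error: 5e-07° × 66568 m/° ≈ 0.033284 m.

0.033 meters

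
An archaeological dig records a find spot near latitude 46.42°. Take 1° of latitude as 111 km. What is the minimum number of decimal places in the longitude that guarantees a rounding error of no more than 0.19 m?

6

At 46.42° one degree of longitude covers 111000 × cos 46.42° ≈ 111000 × 0.6894 ≈ 76519.7 m.
Rounding to N decimal places gives at most 0.5 × 10⁻ᴺ degrees of error, i.e. 0.5 × 10⁻ᴺ × 76519.7 m.
Setting 38259.9 × 10⁻ᴺ ≤ 0.19 gives 10ᴺ ≥ 2.014e+05, i.e. N ≥ 5.30.
So 6 decimal places suffice (0.0383 m); 5 would allow up to 0.383 m.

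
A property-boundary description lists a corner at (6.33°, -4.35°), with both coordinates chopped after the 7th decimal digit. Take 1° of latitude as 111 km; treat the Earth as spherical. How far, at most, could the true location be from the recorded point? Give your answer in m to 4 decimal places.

0.0156 m

Truncating at 7 decimal places can drop up to a full unit in the last place, so each coordinate may be off by as much as 1e-07°.
N–S: 1e-07° × 111000 m/° = 0.0111 m.
East–west component at 6.33°: 1e-07° × 111000 × cos 6.33° ≈ 1e-07 × 110323 ≈ 0.0110323 m.
Combining orthogonally: (0.0111² + 0.0110323²)^½ ≈ 0.01565 m.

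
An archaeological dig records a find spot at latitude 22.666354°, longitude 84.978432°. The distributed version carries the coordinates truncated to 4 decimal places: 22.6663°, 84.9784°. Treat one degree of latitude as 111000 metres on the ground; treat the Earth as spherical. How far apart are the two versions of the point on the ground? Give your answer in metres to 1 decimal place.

6.8 metres

The latitude changed by +0.000054° and the longitude by +0.000032°.
N–S: 0.000054° × 111000 m/° = 5.994 m.
East–west at this latitude: 0.000032° × 111000 × cos 22.6663° ≈ 0.000032 × 102427 = 3.27766 m.
Hypotenuse of the two orthogonal shifts: √(5.994² + 3.27766²) = 6.83162 m.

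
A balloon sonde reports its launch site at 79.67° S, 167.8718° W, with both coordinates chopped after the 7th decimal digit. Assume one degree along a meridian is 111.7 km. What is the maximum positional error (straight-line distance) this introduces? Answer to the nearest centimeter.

1 centimeters

Truncating at 7 decimal places can drop up to a full unit in the last place, so each coordinate may be off by as much as 1e-07°.
Latitude error → 1e-07 × 111700 = 0.01117 m along the meridian.
E–W at 79.67°: 1e-07° × 111700 × cos 79.67° = 1e-07 × 111700 × 0.1793 ≈ 0.00200297 m.
Combining orthogonally: (0.01117² + 0.00200297²)^½ ≈ 0.0113482 m.
That is 0.0113482 m = 1.1348 cm.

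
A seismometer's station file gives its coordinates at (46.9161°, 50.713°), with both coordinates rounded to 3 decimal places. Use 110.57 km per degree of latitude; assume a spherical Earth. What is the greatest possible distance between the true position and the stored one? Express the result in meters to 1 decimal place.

Rounding to 3 decimal places leaves each coordinate within ±0.0005° of the true value.
N–S: 0.0005° × 110570 m/° = 55.285 m.
E–W at 46.9161°: 0.0005° × 110570 × cos 46.9161° = 0.0005 × 110570 × 0.6831 ≈ 37.7634 m.
The two errors are perpendicular, so the maximum displacement is √(55.285² + 37.7634²) ≈ 66.9515 m.

67.0 meters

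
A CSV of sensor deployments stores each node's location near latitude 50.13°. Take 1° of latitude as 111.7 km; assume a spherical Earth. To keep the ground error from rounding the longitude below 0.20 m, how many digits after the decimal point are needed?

At 50.13° one degree of longitude covers 111700 × cos 50.13° ≈ 111700 × 0.6410 ≈ 71605 m.
Rounding to N decimal places gives at most 0.5 × 10⁻ᴺ degrees of error, i.e. 0.5 × 10⁻ᴺ × 71605 m.
Need 0.5 × 71605 × 10⁻ᴺ ≤ 0.20 → 10⁻ᴺ ≤ 5.586e-06, so N ≥ 5.25.
N = 5 would give 0.358 m (too coarse); N = 6 gives 0.0358 m ≤ 0.20 m.

6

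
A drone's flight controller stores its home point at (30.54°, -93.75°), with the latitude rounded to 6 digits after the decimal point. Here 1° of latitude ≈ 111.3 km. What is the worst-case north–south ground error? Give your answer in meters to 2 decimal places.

0.06 meters

Rounding to 6 decimal places leaves the latitude within ±5e-07° of the true value.
Along the meridian that is 5e-07° × 111300 m/° = 0.05565 m.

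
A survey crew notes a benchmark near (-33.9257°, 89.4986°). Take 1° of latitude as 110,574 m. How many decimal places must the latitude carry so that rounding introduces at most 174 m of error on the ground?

One degree of latitude covers 110574 m.
N decimal places → at most half a unit in the last place, 0.5 × 10⁻ᴺ° = 110574/2 × 10⁻ᴺ m.
Need 0.5 × 110574 × 10⁻ᴺ ≤ 174 → 10⁻ᴺ ≤ 3.147e-03, so N ≥ 2.50.
N = 2 would give 553 m (too coarse); N = 3 gives 55.3 m ≤ 174 m.

3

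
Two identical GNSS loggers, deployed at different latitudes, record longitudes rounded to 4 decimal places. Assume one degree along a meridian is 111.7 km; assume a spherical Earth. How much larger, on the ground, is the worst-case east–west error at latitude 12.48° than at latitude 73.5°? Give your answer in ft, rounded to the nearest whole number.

13 ft

Rounding to 4 decimal places leaves the longitude within ±5e-05° of the true value.
At 12.48°: 5e-05° × 111700 × cos 12.48° = 5e-05 × 111700 × 0.9764 ≈ 5.453 m.
At 73.5°: 5e-05° × 111700 × cos 73.5° = 5e-05 × 111700 × 0.2840 ≈ 1.5862 m.
So the lower-latitude error exceeds the higher by 5.453 − 1.5862 = 3.8668 m.
In feet: 3.86681 m ÷ 0.3048 ≈ 12.686 ft.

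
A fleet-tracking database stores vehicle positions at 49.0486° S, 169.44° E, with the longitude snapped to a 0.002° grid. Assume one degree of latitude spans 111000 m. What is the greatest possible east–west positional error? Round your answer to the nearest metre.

73 metres

With a 0.002° grid the true value lies within half a step, ±0.002°/2 = ±0.001°, of the stored one.
One degree of longitude at 49.0486° is 111000 × cos 49.0486° ≈ 111000 × 0.6554 = 72751.5 m.
So at most 0.001° × 72751.5 ≈ 72.7515 m east–west.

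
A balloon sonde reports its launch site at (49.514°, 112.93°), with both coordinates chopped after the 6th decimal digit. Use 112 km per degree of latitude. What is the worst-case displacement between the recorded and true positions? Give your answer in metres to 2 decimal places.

Truncating at 6 decimal places can drop up to a full unit in the last place, so each coordinate may be off by as much as 1e-06°.
N–S: 1e-06° × 112000 m/° = 0.112 m.
Longitude error → 1e-06 × 112000 × cos 49.514° = 1e-06 × 112000 × 0.6493 ≈ 0.0727174 m.
Combining orthogonally: (0.112² + 0.0727174²)^½ ≈ 0.133536 m.

0.13 metres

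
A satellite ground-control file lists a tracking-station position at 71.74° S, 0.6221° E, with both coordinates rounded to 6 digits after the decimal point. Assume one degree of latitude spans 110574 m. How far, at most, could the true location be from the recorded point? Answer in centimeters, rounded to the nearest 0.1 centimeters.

5.8 centimeters

Rounding to 6 decimal places leaves each coordinate within ±5e-07° of the true value.
N–S: 5e-07° × 110574 m/° = 0.055287 m.
E–W at 71.74°: 5e-07° × 110574 × cos 71.74° = 5e-07 × 110574 × 0.3133 ≈ 0.0173231 m.
Combining orthogonally: (0.055287² + 0.0173231²)^½ ≈ 0.0579374 m.
That is 0.0579374 m = 5.7937 cm.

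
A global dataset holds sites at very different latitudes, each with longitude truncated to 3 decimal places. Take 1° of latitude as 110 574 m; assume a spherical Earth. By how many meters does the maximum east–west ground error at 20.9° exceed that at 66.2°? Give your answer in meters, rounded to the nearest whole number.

59 meters

Truncating at 3 decimal places can drop up to a full unit in the last place, so the longitude may be off by as much as 0.001°.
Error at 20.9° = 0.001° × 110574 × cos 20.9° ≈ 110.57 × 0.9342 = 103.3 m.
At 66.2°: 0.001° × 110574 × cos 66.2° = 0.001 × 110574 × 0.4035 ≈ 44.622 m.
So the lower-latitude error exceeds the higher by 103.3 − 44.622 = 58.677 m.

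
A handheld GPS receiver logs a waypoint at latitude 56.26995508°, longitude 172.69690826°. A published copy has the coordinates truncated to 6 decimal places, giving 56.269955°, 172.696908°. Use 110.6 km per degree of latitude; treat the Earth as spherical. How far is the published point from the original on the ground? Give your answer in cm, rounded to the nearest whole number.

Δlat = 56.26995508 − 56.269955 = +0.00000008°; Δlon = 172.69690826 − 172.696908 = +0.00000026°.
N–S: 0.00000008° × 110600 m/° = 0.008848 m.
E–W at 56.27°: 0.00000026° × 110600 × cos 56.27° = 0.00000026 × 110600 × 0.5553 ≈ 0.0159676 m.
Distance: √(0.008848² + 0.0159676²) ≈ 0.0182552 m.
That is 0.0182552 m = 1.8255 cm.

2 cm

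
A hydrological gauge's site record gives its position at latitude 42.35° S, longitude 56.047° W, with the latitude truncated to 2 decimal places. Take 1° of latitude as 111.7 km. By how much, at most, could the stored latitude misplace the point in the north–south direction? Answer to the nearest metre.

Truncating at 2 decimal places can drop up to a full unit in the last place, so the latitude may be off by as much as 0.01°.
Along the meridian that is 0.01° × 111700 m/° = 1117 m.

1117 metres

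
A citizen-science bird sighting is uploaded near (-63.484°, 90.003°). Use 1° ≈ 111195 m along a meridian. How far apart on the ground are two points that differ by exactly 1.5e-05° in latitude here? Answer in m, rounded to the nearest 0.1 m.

1.5e-05° × 111195 m/° = 1.66793 m.

1.7 m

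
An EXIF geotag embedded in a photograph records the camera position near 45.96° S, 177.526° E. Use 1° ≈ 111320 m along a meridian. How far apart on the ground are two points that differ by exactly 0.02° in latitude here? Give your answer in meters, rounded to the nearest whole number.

2226 meters

Along a meridian 0.02° is 0.02 × 111320 = 2226.4 m.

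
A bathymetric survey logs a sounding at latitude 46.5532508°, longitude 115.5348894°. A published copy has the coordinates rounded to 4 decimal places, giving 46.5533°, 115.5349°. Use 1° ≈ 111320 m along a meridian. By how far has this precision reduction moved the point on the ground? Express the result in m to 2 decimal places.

The latitude changed by -0.0000492° and the longitude by -0.0000106°.
North–south shift: -0.0000492 × 111320 = -5.47694 m.
E–W at 46.5533°: -0.0000106° × 111320 × cos 46.5533° = -0.0000106 × 111320 × 0.6877 ≈ -0.811456 m.
Combined displacement = (5.47694² + 0.811456²)^½ ≈ 5.53673 m.

5.54 m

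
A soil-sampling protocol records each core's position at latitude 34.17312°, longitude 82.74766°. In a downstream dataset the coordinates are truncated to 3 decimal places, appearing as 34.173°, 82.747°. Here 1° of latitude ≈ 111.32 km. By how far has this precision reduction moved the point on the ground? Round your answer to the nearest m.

62 m

Δlat = 34.17312 − 34.173 = +0.00012°; Δlon = 82.74766 − 82.747 = +0.00066°.
N–S: 0.00012° × 111320 m/° = 13.3584 m.
East–west at this latitude: 0.00066° × 111320 × cos 34.173° ≈ 0.00066 × 92100.1 = 60.7861 m.
Hypotenuse of the two orthogonal shifts: √(13.3584² + 60.7861²) = 62.2366 m.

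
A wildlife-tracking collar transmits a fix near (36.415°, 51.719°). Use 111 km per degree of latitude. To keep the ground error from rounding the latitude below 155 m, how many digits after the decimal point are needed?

One degree of latitude covers 111000 m.
With N decimal places the half-ulp bound is 0.5·10⁻ᴺ°, or 0.5·10⁻ᴺ × 111000 m on the ground.
Setting 55500 × 10⁻ᴺ ≤ 155 gives 10ᴺ ≥ 358.1, i.e. N ≥ 2.55.
At 2 places the error can reach 555 m, but 3 places keeps it to 55.5 m.

3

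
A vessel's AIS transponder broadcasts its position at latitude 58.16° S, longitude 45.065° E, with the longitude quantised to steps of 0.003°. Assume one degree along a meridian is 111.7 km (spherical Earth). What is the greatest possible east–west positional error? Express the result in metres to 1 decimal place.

With a 0.003° grid the true value lies within half a step, ±0.003°/2 = ±0.0015°, of the stored one.
Parallels shrink by cos φ, so at 58.16° a degree of longitude is 111700 × 0.5275 ≈ 58927.2 m.
Maximum E–W displacement: 0.0015 × 58927.2 = 88.3908 m.

88.4 metres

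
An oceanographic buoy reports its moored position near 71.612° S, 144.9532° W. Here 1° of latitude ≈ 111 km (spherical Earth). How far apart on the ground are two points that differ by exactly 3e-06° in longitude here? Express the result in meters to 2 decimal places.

3e-06° of longitude at 71.612° is 3e-06 × 111000 × cos 71.612° ≈ 3e-06 × 35015 = 0.105045 m.

0.11 meters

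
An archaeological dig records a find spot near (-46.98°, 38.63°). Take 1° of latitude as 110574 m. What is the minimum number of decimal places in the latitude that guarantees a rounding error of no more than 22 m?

4 decimal places

One degree of latitude covers 110574 m.
Rounding to N decimal places gives at most 0.5 × 10⁻ᴺ degrees of error, i.e. 0.5 × 10⁻ᴺ × 110574 m.
Need 0.5 × 110574 × 10⁻ᴺ ≤ 22 → 10⁻ᴺ ≤ 3.979e-04, so N ≥ 3.40.
At 3 places the error can reach 55.3 m, but 4 places keeps it to 5.53 m.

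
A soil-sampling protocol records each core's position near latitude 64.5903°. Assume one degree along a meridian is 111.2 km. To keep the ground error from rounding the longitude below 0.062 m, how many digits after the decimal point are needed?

At 64.5903° one degree of longitude covers 111200 × cos 64.5903° ≈ 111200 × 0.4291 ≈ 47714.6 m.
Rounding to N decimal places gives at most 0.5 × 10⁻ᴺ degrees of error, i.e. 0.5 × 10⁻ᴺ × 47714.6 m.
Setting 23857.3 × 10⁻ᴺ ≤ 0.062 gives 10ᴺ ≥ 3.848e+05, i.e. N ≥ 5.59.
At 5 places the error can reach 0.239 m, but 6 places keeps it to 0.0239 m.

6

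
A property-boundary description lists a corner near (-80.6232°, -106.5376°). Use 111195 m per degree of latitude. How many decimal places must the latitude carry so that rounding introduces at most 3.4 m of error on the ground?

One degree of latitude covers 111195 m.
With N decimal places the half-ulp bound is 0.5·10⁻ᴺ°, or 0.5·10⁻ᴺ × 111195 m on the ground.
Setting 55597.5 × 10⁻ᴺ ≤ 3.4 gives 10ᴺ ≥ 1.635e+04, i.e. N ≥ 4.21.
N = 4 would give 5.56 m (too coarse); N = 5 gives 0.556 m ≤ 3.4 m.

5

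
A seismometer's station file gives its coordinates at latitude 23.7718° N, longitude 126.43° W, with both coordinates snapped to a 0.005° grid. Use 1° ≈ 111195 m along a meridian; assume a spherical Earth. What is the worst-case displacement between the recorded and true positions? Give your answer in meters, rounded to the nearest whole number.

With a 0.005° grid the true value lies within half a step, ±0.005°/2 = ±0.0025°, of the stored one.
North–south component: 0.0025° × 111195 = 277.988 m.
E–W at 23.7718°: 0.0025° × 111195 × cos 23.7718° = 0.0025 × 111195 × 0.9152 ≈ 254.403 m.
The two errors are perpendicular, so the maximum displacement is √(277.988² + 254.403²) ≈ 376.826 m.

377 meters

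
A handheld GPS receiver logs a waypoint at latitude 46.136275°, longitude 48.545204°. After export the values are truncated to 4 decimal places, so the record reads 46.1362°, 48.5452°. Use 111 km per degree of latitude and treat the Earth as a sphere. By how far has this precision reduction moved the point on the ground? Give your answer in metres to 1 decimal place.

8.3 metres

The latitude changed by +0.000075° and the longitude by +0.000004°.
N–S: 0.000075° × 111000 m/° = 8.325 m.
East–west at this latitude: 0.000004° × 111000 × cos 46.1362° ≈ 0.000004 × 76917.1 = 0.307668 m.
Distance: √(8.325² + 0.307668²) ≈ 8.33068 m.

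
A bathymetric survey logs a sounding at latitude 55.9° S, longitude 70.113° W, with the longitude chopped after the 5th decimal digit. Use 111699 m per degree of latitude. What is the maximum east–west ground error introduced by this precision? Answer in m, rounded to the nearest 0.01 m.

Truncating at 5 decimal places can drop up to a full unit in the last place, so the longitude may be off by as much as 1e-05°.
At latitude 55.9° a degree of longitude spans 111699 m × cos 55.9° = 111699 × 0.5606 ≈ 62622.8 m.
So at most 1e-05° × 62622.8 ≈ 0.626228 m east–west.

0.63 m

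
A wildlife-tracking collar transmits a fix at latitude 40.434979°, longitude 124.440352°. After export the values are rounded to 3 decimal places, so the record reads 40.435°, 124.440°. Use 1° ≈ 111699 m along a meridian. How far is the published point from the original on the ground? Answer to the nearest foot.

Δlat = 40.434979 − 40.435 = -0.000021°; Δlon = 124.440352 − 124.440 = +0.000352°.
N–S: -0.000021° × 111699 m/° = -2.34568 m.
East–west at this latitude: 0.000352° × 111699 × cos 40.435° ≈ 0.000352 × 85018.8 = 29.9266 m.
Combined displacement = (2.34568² + 29.9266²)^½ ≈ 30.0184 m.
Converting: 30.0184 m × 3.2808 ft/m ≈ 98.486 ft.

98 feet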